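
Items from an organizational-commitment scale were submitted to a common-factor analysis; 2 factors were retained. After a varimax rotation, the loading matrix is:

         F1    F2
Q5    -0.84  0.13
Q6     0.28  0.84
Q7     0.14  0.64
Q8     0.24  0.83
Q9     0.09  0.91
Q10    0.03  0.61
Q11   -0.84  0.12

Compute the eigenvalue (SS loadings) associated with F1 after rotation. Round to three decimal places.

1.576

SS loadings for F1 = (-0.84)² + 0.28² + 0.14² + 0.24² + 0.09² + 0.03² + (-0.84)² = 0.7056 + 0.0784 + 0.0196 + 0.0576 + 0.0081 + 0.0009 + 0.7056 = 1.5758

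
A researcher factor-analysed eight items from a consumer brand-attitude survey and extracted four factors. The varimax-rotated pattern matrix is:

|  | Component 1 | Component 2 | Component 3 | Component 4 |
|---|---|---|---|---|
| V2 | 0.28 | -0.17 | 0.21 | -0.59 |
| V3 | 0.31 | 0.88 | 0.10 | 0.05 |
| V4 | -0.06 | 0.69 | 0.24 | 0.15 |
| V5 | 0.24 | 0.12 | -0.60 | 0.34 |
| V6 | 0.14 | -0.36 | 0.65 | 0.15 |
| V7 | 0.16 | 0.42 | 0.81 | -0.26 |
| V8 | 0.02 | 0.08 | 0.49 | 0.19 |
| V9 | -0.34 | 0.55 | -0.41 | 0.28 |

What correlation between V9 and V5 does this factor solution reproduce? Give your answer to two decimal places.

r̂ = Σ λ_i·λ_j across factors = (-0.34)(0.24) + (0.55)(0.12) + (-0.41)(-0.60) + (0.28)(0.34)
  = -0.0816 +0.0660 +0.2460 +0.0952 = 0.3256

0.33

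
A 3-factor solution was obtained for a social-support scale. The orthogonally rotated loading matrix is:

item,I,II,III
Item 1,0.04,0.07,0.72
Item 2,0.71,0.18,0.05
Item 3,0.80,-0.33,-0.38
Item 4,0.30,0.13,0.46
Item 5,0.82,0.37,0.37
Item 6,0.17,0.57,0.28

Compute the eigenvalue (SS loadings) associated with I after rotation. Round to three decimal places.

SS loadings for I = 0.04² + 0.71² + 0.80² + 0.30² + 0.82² + 0.17² = 0.0016 + 0.5041 + 0.6400 + 0.0900 + 0.6724 + 0.0289 = 1.9370

1.937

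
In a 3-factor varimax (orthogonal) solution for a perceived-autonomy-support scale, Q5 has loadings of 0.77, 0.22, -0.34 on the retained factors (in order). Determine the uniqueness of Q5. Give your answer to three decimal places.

h² = 0.77² + 0.22² + (-0.34)² = 0.5929 + 0.0484 + 0.1156 = 0.7569
Uniqueness u² = 1 − h² = 1 − 0.7569 = 0.2431

0.243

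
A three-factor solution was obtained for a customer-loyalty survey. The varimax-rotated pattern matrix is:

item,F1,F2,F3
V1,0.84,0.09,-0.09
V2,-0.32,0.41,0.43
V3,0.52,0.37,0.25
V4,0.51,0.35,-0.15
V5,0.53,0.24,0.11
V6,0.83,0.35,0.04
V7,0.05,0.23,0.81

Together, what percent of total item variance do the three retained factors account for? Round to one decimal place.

Communalities: 0.7218, 0.4554, 0.4698, 0.4051, 0.3506, 0.8130, 0.7115; Σh² = 3.9272.
Total variance with 7 standardized items is 7, so the solution explains 3.9272/7 = 0.5610 = 56.10%.

56.1%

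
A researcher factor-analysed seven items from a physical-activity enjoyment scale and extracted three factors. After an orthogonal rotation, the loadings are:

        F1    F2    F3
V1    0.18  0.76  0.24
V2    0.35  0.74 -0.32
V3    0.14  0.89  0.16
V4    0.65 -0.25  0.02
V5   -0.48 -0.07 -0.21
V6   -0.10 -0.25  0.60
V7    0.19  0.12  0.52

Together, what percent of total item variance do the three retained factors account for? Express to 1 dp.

54.2%

Communalities: 0.6676, 0.7725, 0.8373, 0.4854, 0.2794, 0.4325, 0.3209; Σh² = 3.7956.
Total variance with 7 standardized items is 7, so the solution explains 3.7956/7 = 0.5422 = 54.22%.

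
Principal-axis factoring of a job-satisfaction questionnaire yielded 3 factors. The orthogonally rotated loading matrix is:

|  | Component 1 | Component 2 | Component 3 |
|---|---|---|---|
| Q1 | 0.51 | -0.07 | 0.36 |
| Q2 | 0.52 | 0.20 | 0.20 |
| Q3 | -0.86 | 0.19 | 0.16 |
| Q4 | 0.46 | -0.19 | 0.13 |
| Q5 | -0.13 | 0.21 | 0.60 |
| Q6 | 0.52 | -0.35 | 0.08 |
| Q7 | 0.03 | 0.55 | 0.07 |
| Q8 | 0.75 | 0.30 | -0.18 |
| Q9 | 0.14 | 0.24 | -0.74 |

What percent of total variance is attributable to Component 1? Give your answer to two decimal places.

26.13%

SS loadings for Component 1 = 0.51² + 0.52² + (-0.86)² + 0.46² + (-0.13)² + 0.52² + 0.03² + 0.75² + 0.14² = 2.3520
With 9 standardized items, total variance = 9. Proportion = 2.3520/9 = 0.2613 → 26.13%.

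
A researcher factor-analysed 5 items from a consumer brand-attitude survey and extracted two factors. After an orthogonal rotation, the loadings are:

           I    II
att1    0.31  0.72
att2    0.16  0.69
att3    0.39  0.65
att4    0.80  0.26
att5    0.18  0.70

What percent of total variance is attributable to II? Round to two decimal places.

39.49%

SS loadings for II = 0.72² + 0.69² + 0.65² + 0.26² + 0.70² = 1.9746
With 5 standardized items, total variance = 5. Proportion = 1.9746/5 = 0.3949 → 39.49%.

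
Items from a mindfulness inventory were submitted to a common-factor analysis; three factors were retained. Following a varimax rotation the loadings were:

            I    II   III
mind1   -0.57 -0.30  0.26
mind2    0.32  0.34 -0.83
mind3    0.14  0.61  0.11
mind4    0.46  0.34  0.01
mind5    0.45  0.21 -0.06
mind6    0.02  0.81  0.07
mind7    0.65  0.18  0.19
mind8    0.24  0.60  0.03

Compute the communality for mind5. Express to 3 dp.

0.250

h² = 0.45² + 0.21² + (-0.06)² = 0.2025 + 0.0441 + 0.0036 = 0.2502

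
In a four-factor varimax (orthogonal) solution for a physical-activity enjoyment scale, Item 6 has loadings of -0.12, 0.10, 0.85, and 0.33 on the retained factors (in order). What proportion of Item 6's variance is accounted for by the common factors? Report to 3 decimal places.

h² = (-0.12)² + 0.10² + 0.85² + 0.33² = 0.0144 + 0.0100 + 0.7225 + 0.1089 = 0.8558

0.856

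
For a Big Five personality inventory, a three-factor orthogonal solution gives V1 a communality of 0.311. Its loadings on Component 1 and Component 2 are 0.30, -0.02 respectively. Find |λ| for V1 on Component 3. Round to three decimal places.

Under orthogonal rotation h² = Σλ², so λ_Component 3² = h² − (0.0904) = 0.311 − 0.0904 = 0.2206.
|λ| = √0.2206 = 0.4697.

0.470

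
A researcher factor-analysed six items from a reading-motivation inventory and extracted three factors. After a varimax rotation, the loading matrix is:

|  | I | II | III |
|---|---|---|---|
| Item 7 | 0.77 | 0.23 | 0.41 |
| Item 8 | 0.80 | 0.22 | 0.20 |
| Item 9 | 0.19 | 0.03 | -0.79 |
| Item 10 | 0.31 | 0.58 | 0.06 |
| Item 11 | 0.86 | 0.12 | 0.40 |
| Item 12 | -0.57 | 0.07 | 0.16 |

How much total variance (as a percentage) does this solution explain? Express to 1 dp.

Communalities: 0.8139, 0.7284, 0.6611, 0.4361, 0.9140, 0.3554; Σh² = 3.9089.
Total variance with 6 standardized items is 6, so the solution explains 3.9089/6 = 0.6515 = 65.15%.

65.1%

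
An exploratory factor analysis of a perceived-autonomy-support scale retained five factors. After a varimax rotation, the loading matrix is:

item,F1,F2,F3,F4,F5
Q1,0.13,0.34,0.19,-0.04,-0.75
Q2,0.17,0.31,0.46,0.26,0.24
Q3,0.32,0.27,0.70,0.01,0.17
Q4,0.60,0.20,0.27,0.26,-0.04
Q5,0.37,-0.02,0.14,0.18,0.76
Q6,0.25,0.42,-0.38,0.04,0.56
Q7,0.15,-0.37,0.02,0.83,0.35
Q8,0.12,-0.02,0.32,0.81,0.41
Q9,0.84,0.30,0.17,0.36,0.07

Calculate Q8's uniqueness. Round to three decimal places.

0.059

h² = 0.12² + (-0.02)² + 0.32² + 0.81² + 0.41² = 0.0144 + 0.0004 + 0.1024 + 0.6561 + 0.1681 = 0.9414
Uniqueness u² = 1 − h² = 1 − 0.9414 = 0.0586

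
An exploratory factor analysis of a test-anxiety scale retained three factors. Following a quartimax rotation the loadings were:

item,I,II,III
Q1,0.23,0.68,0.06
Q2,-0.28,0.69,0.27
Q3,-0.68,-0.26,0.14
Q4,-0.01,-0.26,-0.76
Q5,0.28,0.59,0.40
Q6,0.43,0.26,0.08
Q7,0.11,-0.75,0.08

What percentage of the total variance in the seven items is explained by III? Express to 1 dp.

12.1%

SS loadings for III = 0.06² + 0.27² + 0.14² + (-0.76)² + 0.40² + 0.08² + 0.08² = 0.8465
With 7 standardized items, total variance = 7. Proportion = 0.8465/7 = 0.1209 → 12.09%.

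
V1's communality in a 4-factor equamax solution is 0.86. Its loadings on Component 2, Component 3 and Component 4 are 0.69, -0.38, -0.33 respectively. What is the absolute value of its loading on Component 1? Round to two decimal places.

Under orthogonal rotation h² = Σλ², so λ_Component 1² = h² − (0.7294) = 0.86 − 0.7294 = 0.1306.
|λ| = √0.1306 = 0.3614.

0.36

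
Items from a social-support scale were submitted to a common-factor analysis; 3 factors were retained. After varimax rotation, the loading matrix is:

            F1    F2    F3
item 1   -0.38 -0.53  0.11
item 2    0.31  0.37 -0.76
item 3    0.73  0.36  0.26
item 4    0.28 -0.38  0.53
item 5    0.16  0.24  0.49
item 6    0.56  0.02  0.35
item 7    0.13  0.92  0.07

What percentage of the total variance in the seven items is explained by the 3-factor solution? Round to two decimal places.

Communalities: 0.4374, 0.8106, 0.7301, 0.5037, 0.3233, 0.4365, 0.8682; Σh² = 4.1098.
Total variance with 7 standardized items is 7, so the solution explains 4.1098/7 = 0.5871 = 58.71%.

58.71%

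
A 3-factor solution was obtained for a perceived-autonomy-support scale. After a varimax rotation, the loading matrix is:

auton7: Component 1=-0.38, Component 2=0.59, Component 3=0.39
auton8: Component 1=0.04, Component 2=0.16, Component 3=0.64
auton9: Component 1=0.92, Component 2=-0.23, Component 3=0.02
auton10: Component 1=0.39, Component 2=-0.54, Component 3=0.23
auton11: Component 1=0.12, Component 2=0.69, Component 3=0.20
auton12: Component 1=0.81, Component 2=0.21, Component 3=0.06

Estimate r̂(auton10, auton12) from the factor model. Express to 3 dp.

0.216

r̂ = Σ λ_i·λ_j across factors = (0.39)(0.81) + (-0.54)(0.21) + (0.23)(0.06)
  = +0.3159 -0.1134 +0.0138 = 0.2163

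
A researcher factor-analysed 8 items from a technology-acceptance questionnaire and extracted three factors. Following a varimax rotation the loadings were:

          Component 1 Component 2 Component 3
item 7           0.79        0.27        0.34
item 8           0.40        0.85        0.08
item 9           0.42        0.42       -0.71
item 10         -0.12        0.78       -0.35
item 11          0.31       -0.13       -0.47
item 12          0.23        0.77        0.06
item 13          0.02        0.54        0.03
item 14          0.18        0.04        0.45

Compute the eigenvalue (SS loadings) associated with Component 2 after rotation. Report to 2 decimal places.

2.48

SS loadings for Component 2 = 0.27² + 0.85² + 0.42² + 0.78² + (-0.13)² + 0.77² + 0.54² + 0.04² = 0.0729 + 0.7225 + 0.1764 + 0.6084 + 0.0169 + 0.5929 + 0.2916 + 0.0016 = 2.4832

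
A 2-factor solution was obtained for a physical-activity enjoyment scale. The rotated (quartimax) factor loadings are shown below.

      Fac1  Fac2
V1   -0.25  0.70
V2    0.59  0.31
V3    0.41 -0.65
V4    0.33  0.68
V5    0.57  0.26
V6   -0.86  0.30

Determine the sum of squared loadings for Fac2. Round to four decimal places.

1.6286

SS loadings for Fac2 = 0.70² + 0.31² + (-0.65)² + 0.68² + 0.26² + 0.30² = 0.4900 + 0.0961 + 0.4225 + 0.4624 + 0.0676 + 0.0900 = 1.6286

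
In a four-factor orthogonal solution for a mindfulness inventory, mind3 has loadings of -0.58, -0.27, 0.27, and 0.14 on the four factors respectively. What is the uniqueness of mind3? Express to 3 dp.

h² = (-0.58)² + (-0.27)² + 0.27² + 0.14² = 0.3364 + 0.0729 + 0.0729 + 0.0196 = 0.5018
Uniqueness u² = 1 − h² = 1 − 0.5018 = 0.4982

0.498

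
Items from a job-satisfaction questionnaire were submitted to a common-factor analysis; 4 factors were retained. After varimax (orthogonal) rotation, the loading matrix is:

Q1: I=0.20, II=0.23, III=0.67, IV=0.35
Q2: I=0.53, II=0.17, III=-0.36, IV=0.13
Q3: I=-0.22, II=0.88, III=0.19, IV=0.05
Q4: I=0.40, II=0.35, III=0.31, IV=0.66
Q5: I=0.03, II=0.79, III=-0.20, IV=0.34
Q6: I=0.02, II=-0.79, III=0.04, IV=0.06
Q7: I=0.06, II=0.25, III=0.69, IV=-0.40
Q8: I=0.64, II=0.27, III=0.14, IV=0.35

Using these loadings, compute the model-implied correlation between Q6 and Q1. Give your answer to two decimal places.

r̂ = Σ λ_i·λ_j across factors = (0.02)(0.20) + (-0.79)(0.23) + (0.04)(0.67) + (0.06)(0.35)
  = +0.0040 -0.1817 +0.0268 +0.0210 = -0.1299

-0.13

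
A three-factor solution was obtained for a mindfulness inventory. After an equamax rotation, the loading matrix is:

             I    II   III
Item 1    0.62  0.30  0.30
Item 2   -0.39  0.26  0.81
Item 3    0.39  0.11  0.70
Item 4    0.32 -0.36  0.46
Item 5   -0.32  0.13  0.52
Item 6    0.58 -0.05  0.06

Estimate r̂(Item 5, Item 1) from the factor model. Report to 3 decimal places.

-0.003

r̂ = Σ λ_i·λ_j across factors = (-0.32)(0.62) + (0.13)(0.30) + (0.52)(0.30)
  = -0.1984 +0.0390 +0.1560 = -0.0034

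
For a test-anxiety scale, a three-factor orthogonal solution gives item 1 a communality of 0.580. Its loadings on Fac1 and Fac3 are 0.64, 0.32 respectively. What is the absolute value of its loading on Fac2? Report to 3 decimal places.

0.261

Under orthogonal rotation h² = Σλ², so λ_Fac2² = h² − (0.5120) = 0.580 − 0.5120 = 0.0680.
|λ| = √0.0680 = 0.2608.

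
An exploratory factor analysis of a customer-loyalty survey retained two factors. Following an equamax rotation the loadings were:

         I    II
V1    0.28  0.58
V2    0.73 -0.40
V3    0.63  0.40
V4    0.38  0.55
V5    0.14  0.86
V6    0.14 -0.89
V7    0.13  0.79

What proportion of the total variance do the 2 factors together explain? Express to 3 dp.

SS loadings by factor: 1.2087, 3.1147; total = 4.3234.
Total variance with 7 standardized items is 7, so the solution explains 4.3234/7 = 0.6176.

0.618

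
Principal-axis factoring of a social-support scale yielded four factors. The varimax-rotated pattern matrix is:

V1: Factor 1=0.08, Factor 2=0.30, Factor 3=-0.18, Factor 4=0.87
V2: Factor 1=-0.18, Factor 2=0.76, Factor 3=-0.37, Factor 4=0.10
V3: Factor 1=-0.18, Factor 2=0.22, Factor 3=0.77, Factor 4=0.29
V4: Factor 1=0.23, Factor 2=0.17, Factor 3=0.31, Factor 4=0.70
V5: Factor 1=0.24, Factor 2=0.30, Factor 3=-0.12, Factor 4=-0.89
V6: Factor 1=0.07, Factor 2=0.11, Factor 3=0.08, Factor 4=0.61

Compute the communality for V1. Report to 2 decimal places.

0.89

h² = 0.08² + 0.30² + (-0.18)² + 0.87² = 0.0064 + 0.0900 + 0.0324 + 0.7569 = 0.8857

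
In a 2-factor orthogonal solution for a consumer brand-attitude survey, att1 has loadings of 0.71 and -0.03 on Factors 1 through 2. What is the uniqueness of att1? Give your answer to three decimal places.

0.495

h² = 0.71² + (-0.03)² = 0.5041 + 0.0009 = 0.5050
Uniqueness u² = 1 − h² = 1 − 0.5050 = 0.4950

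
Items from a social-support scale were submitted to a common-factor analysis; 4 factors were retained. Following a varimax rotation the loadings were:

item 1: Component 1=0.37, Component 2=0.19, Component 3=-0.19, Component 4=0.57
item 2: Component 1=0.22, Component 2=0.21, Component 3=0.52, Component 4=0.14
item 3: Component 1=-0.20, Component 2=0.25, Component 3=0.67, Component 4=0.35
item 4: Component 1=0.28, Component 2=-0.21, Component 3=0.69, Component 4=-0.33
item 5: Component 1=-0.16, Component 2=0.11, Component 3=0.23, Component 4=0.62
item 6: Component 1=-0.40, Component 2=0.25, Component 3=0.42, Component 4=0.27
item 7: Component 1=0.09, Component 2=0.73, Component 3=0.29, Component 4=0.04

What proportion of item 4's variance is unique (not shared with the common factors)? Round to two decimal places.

h² = 0.28² + (-0.21)² + 0.69² + (-0.33)² = 0.0784 + 0.0441 + 0.4761 + 0.1089 = 0.7075
Uniqueness u² = 1 − h² = 1 − 0.7075 = 0.2925

0.29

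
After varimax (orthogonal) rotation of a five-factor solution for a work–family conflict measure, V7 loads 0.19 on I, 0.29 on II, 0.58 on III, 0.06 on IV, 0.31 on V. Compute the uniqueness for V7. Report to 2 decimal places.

h² = 0.19² + 0.29² + 0.58² + 0.06² + 0.31² = 0.0361 + 0.0841 + 0.3364 + 0.0036 + 0.0961 = 0.5563
Uniqueness u² = 1 − h² = 1 − 0.5563 = 0.4437

0.44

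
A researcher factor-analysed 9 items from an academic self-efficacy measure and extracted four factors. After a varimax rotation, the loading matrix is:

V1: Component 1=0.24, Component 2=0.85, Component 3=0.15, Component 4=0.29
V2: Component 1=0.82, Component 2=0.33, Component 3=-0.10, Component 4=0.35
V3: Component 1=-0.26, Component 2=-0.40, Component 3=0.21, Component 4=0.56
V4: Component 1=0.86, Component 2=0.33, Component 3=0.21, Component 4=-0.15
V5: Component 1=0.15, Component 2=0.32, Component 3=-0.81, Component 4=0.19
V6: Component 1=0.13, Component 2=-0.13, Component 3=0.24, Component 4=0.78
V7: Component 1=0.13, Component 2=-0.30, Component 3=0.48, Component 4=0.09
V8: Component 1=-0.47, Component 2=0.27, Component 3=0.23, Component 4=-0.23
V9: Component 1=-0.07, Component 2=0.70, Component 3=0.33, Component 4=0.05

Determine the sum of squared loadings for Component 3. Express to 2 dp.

SS loadings for Component 3 = 0.15² + (-0.10)² + 0.21² + 0.21² + (-0.81)² + 0.24² + 0.48² + 0.23² + 0.33² = 0.0225 + 0.0100 + 0.0441 + 0.0441 + 0.6561 + 0.0576 + 0.2304 + 0.0529 + 0.1089 = 1.2266

1.23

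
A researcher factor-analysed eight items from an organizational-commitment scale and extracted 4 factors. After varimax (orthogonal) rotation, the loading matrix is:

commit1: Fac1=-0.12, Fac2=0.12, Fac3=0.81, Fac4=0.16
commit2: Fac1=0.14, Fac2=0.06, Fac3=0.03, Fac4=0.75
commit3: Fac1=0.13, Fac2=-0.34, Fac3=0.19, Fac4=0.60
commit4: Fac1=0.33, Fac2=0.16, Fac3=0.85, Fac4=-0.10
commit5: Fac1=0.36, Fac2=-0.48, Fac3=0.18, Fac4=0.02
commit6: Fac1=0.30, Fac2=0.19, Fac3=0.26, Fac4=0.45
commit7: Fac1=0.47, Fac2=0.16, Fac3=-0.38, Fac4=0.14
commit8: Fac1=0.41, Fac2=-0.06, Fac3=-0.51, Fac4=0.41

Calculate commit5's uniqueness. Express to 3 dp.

h² = 0.36² + (-0.48)² + 0.18² + 0.02² = 0.1296 + 0.2304 + 0.0324 + 0.0004 = 0.3928
Uniqueness u² = 1 − h² = 1 − 0.3928 = 0.6072

0.607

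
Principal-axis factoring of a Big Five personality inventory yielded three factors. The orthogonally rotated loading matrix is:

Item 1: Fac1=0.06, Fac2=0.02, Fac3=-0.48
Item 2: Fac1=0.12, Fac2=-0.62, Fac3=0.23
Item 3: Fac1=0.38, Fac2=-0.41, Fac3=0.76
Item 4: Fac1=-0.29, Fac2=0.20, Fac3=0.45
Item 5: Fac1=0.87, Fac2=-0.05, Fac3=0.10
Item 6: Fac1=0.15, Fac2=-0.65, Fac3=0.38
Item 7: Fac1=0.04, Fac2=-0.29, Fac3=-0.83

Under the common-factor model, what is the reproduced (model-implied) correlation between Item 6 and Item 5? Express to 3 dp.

0.201

r̂ = Σ λ_i·λ_j across factors = (0.15)(0.87) + (-0.65)(-0.05) + (0.38)(0.10)
  = +0.1305 +0.0325 +0.0380 = 0.2010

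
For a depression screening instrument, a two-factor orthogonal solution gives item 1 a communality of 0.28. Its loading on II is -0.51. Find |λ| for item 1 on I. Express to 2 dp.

Under orthogonal rotation h² = Σλ², so λ_I² = h² − (0.2601) = 0.28 − 0.2601 = 0.0199.
|λ| = √0.0199 = 0.1411.

0.14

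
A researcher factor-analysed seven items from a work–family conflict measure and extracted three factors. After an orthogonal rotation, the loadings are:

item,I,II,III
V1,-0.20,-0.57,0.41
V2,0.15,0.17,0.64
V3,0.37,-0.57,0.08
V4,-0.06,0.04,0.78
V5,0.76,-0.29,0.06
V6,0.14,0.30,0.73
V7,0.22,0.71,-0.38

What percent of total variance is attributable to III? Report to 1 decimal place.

26.8%

SS loadings for III = 0.41² + 0.64² + 0.08² + 0.78² + 0.06² + 0.73² + (-0.38)² = 1.8734
With 7 standardized items, total variance = 7. Proportion = 1.8734/7 = 0.2676 → 26.76%.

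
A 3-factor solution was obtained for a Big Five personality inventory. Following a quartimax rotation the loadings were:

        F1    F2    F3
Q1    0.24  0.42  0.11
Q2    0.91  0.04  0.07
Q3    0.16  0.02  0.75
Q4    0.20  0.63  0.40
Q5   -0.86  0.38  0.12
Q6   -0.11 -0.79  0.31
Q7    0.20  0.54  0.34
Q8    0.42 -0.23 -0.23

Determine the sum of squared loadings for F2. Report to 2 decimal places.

SS loadings for F2 = 0.42² + 0.04² + 0.02² + 0.63² + 0.38² + (-0.79)² + 0.54² + (-0.23)² = 0.1764 + 0.0016 + 0.0004 + 0.3969 + 0.1444 + 0.6241 + 0.2916 + 0.0529 = 1.6883

1.69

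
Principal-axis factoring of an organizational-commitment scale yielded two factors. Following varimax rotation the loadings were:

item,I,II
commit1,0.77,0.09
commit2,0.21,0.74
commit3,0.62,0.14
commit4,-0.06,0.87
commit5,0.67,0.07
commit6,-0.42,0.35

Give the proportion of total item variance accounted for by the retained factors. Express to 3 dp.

SS loadings by factor: 1.6503, 1.4596; total = 3.1099.
Total variance with 6 standardized items is 6, so the solution explains 3.1099/6 = 0.5183.

0.518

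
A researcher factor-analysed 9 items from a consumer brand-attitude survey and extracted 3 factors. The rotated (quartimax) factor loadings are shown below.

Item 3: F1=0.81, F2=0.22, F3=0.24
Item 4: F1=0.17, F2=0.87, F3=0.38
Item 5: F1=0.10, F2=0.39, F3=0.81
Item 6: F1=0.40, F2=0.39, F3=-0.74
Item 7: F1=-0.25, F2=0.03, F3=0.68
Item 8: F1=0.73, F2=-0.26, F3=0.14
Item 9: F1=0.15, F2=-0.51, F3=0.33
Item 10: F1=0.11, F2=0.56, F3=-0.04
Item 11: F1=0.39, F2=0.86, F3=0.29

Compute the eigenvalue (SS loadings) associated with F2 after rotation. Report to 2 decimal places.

2.49

SS loadings for F2 = 0.22² + 0.87² + 0.39² + 0.39² + 0.03² + (-0.26)² + (-0.51)² + 0.56² + 0.86² = 0.0484 + 0.7569 + 0.1521 + 0.1521 + 0.0009 + 0.0676 + 0.2601 + 0.3136 + 0.7396 = 2.4913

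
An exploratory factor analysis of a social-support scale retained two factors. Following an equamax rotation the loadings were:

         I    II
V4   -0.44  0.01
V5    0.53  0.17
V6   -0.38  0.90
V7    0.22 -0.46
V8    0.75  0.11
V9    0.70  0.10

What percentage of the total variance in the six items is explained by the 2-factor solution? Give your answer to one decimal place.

SS loadings by factor: 1.7198, 1.0727; total = 2.7925.
Total variance with 6 standardized items is 6, so the solution explains 2.7925/6 = 0.4654 = 46.54%.

46.5%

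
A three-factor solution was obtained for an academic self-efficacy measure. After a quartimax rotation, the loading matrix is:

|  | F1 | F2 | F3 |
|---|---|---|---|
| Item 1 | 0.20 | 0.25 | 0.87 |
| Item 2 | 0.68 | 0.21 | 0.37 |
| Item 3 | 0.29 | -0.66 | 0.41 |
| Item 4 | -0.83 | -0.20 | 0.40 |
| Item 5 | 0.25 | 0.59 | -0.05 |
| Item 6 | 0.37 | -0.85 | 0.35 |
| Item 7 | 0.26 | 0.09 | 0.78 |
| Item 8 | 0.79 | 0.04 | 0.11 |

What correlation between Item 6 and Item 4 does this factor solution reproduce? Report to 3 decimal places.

r̂ = Σ λ_i·λ_j across factors = (0.37)(-0.83) + (-0.85)(-0.20) + (0.35)(0.40)
  = -0.3071 +0.1700 +0.1400 = 0.0029

0.003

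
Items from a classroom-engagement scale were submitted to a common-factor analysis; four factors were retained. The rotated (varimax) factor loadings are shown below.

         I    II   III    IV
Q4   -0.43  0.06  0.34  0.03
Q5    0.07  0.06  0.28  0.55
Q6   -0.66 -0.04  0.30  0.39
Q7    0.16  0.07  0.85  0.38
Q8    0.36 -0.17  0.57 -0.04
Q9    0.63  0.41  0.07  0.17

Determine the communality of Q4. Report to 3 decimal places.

0.305

h² = (-0.43)² + 0.06² + 0.34² + 0.03² = 0.1849 + 0.0036 + 0.1156 + 0.0009 = 0.3050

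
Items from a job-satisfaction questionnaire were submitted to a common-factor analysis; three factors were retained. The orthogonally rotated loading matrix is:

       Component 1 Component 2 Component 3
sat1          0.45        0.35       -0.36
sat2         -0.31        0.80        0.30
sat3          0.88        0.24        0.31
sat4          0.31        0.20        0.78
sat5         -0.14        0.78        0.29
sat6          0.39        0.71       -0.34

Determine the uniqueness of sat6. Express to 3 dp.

0.228

h² = 0.39² + 0.71² + (-0.34)² = 0.1521 + 0.5041 + 0.1156 = 0.7718
Uniqueness u² = 1 − h² = 1 − 0.7718 = 0.2282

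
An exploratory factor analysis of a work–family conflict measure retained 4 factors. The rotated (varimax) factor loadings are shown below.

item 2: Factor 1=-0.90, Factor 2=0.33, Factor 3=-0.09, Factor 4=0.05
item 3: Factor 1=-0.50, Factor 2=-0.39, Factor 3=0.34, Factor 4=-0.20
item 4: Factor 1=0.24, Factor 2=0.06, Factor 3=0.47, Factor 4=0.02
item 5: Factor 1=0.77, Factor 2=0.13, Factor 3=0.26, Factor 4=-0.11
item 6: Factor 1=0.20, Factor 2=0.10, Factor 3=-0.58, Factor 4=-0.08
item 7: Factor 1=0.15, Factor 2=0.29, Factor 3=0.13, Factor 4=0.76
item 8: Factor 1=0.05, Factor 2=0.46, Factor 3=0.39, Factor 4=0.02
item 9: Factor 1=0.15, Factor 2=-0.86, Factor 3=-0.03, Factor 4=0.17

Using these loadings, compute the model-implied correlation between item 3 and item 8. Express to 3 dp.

r̂ = Σ λ_i·λ_j across factors = (-0.50)(0.05) + (-0.39)(0.46) + (0.34)(0.39) + (-0.20)(0.02)
  = -0.0250 -0.1794 +0.1326 -0.0040 = -0.0758

-0.076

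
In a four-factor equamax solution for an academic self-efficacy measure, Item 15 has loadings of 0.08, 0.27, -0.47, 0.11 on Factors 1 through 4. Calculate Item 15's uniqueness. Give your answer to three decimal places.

0.688

h² = 0.08² + 0.27² + (-0.47)² + 0.11² = 0.0064 + 0.0729 + 0.2209 + 0.0121 = 0.3123
Uniqueness u² = 1 − h² = 1 − 0.3123 = 0.6877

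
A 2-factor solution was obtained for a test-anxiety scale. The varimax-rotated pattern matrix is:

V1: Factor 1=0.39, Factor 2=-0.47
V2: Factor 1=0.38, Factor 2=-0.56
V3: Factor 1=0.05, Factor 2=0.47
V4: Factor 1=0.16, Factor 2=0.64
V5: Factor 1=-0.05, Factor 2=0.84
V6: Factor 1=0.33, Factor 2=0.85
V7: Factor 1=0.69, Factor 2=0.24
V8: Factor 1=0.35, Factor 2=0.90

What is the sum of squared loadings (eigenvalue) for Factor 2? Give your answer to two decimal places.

SS loadings for Factor 2 = (-0.47)² + (-0.56)² + 0.47² + 0.64² + 0.84² + 0.85² + 0.24² + 0.90² = 0.2209 + 0.3136 + 0.2209 + 0.4096 + 0.7056 + 0.7225 + 0.0576 + 0.8100 = 3.4607

3.46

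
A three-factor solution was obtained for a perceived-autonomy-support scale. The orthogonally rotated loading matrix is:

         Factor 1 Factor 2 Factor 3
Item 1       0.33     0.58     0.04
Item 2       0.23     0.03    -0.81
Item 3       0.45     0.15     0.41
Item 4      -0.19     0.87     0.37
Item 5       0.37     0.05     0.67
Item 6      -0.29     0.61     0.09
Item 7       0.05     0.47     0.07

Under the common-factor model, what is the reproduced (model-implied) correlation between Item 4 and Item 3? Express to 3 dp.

r̂ = Σ λ_i·λ_j across factors = (-0.19)(0.45) + (0.87)(0.15) + (0.37)(0.41)
  = -0.0855 +0.1305 +0.1517 = 0.1967

0.197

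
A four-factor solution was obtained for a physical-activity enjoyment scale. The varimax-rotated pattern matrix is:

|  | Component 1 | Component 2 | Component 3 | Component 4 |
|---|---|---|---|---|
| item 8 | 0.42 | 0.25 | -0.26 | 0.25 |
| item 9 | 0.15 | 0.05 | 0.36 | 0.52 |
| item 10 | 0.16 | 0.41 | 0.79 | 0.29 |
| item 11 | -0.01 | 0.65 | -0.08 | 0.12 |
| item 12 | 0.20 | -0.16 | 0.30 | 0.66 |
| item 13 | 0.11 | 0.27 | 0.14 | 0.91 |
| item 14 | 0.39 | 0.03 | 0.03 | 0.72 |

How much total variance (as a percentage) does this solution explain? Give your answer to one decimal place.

61.9%

SS loadings by factor: 0.4288, 0.7550, 0.9382, 2.2135; total = 4.3355.
Total variance with 7 standardized items is 7, so the solution explains 4.3355/7 = 0.6194 = 61.94%.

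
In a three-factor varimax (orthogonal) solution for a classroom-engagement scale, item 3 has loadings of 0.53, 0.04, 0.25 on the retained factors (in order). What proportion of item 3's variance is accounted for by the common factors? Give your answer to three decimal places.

0.345

h² = 0.53² + 0.04² + 0.25² = 0.2809 + 0.0016 + 0.0625 = 0.3450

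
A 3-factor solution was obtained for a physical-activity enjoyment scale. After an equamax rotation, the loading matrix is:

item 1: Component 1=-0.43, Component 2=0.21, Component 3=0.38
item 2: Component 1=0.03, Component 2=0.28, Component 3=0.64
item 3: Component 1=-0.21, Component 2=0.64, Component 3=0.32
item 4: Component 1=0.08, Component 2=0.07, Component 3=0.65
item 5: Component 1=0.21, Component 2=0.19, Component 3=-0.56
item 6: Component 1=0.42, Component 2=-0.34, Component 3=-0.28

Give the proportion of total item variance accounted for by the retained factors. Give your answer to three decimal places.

0.436

SS loadings by factor: 0.4568, 0.6887, 1.4709; total = 2.6164.
Total variance with 6 standardized items is 6, so the solution explains 2.6164/6 = 0.4361.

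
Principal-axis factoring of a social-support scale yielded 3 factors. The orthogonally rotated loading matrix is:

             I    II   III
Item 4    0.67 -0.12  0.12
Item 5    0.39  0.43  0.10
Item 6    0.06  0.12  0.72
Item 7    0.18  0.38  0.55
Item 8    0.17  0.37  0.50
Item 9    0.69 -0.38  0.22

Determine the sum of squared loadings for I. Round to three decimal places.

SS loadings for I = 0.67² + 0.39² + 0.06² + 0.18² + 0.17² + 0.69² = 0.4489 + 0.1521 + 0.0036 + 0.0324 + 0.0289 + 0.4761 = 1.1420

1.142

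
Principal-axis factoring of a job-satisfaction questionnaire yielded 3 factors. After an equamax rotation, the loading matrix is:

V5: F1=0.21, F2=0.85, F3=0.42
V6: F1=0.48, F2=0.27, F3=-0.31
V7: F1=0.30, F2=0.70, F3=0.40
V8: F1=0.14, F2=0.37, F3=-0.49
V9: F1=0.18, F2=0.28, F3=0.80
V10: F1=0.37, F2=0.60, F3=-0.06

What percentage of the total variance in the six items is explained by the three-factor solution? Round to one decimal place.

Communalities: 0.9430, 0.3994, 0.7400, 0.3966, 0.7508, 0.5005; Σh² = 3.7303.
Total variance with 6 standardized items is 6, so the solution explains 3.7303/6 = 0.6217 = 62.17%.

62.2%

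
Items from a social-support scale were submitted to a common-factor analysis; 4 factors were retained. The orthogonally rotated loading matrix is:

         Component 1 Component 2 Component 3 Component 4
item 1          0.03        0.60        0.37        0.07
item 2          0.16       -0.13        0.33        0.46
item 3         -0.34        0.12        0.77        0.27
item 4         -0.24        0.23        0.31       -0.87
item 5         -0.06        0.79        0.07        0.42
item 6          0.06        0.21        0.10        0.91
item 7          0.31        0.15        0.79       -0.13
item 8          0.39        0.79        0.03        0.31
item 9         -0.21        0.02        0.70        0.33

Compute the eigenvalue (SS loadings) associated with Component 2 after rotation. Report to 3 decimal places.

1.759

SS loadings for Component 2 = 0.60² + (-0.13)² + 0.12² + 0.23² + 0.79² + 0.21² + 0.15² + 0.79² + 0.02² = 0.3600 + 0.0169 + 0.0144 + 0.0529 + 0.6241 + 0.0441 + 0.0225 + 0.6241 + 0.0004 = 1.7594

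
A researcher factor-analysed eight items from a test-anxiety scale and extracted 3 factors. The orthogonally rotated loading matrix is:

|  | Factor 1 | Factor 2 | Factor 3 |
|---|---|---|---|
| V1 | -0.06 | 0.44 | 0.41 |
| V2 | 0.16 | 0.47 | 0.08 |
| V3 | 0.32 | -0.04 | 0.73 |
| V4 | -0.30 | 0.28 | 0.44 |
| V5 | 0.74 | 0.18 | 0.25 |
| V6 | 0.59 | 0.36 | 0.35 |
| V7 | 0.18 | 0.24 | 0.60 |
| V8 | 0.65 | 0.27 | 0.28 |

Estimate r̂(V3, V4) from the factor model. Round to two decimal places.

r̂ = Σ λ_i·λ_j across factors = (0.32)(-0.30) + (-0.04)(0.28) + (0.73)(0.44)
  = -0.0960 -0.0112 +0.3212 = 0.2140

0.21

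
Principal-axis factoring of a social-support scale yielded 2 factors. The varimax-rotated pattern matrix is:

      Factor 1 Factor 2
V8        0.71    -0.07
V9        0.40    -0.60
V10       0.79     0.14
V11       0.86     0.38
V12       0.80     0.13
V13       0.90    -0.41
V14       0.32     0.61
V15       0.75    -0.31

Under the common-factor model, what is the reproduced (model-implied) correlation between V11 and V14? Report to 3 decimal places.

r̂ = Σ λ_i·λ_j across factors = (0.86)(0.32) + (0.38)(0.61)
  = +0.2752 +0.2318 = 0.5070

0.507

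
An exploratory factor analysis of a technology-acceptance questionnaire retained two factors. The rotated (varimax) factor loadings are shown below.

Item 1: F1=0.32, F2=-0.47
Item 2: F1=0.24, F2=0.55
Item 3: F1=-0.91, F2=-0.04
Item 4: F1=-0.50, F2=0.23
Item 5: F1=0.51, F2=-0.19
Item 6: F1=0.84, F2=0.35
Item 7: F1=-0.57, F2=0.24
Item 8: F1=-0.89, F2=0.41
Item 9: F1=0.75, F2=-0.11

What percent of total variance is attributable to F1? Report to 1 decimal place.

SS loadings for F1 = 0.32² + 0.24² + (-0.91)² + (-0.50)² + 0.51² + 0.84² + (-0.57)² + (-0.89)² + 0.75² = 3.8833
With 9 standardized items, total variance = 9. Proportion = 3.8833/9 = 0.4315 → 43.15%.

43.1%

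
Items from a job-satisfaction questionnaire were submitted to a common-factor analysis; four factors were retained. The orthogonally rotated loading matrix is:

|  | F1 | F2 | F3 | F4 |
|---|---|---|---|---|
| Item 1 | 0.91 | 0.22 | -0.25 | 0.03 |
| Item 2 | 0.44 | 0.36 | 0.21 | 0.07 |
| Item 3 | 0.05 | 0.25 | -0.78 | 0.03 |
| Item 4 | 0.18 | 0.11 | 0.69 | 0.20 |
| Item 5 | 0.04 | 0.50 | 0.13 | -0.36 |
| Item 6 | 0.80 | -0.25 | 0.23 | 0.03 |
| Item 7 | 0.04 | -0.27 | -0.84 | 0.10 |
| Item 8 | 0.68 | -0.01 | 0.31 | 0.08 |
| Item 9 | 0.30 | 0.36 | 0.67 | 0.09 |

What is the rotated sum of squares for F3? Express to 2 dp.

2.51

SS loadings for F3 = (-0.25)² + 0.21² + (-0.78)² + 0.69² + 0.13² + 0.23² + (-0.84)² + 0.31² + 0.67² = 0.0625 + 0.0441 + 0.6084 + 0.4761 + 0.0169 + 0.0529 + 0.7056 + 0.0961 + 0.4489 = 2.5115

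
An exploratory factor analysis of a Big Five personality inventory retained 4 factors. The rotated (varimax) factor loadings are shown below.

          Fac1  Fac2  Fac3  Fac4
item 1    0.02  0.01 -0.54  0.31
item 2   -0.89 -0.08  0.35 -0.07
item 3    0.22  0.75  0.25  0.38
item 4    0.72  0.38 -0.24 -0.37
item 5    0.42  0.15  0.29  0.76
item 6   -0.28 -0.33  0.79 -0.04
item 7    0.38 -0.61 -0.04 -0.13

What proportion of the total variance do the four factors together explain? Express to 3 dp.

0.743

SS loadings by factor: 1.7585, 1.2169, 1.2440, 0.9784; total = 5.1978.
Total variance with 7 standardized items is 7, so the solution explains 5.1978/7 = 0.7425.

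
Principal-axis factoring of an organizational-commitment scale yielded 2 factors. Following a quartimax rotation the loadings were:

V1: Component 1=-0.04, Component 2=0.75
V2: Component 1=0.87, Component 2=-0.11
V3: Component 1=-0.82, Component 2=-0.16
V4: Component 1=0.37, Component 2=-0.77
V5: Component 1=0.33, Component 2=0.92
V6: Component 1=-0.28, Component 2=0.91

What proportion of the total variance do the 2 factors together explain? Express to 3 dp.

0.770

Communalities: 0.5641, 0.7690, 0.6980, 0.7298, 0.9553, 0.9065; Σh² = 4.6227.
Total variance with 6 standardized items is 6, so the solution explains 4.6227/6 = 0.7704.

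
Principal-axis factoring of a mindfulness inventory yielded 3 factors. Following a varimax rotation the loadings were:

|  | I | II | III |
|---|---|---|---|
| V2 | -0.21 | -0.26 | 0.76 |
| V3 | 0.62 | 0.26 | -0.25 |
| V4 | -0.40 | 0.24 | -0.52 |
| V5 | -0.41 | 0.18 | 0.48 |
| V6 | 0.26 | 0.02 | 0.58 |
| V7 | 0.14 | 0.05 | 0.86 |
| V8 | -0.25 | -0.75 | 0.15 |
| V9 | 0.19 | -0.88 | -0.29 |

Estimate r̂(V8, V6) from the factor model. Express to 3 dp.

r̂ = Σ λ_i·λ_j across factors = (-0.25)(0.26) + (-0.75)(0.02) + (0.15)(0.58)
  = -0.0650 -0.0150 +0.0870 = 0.0070

0.007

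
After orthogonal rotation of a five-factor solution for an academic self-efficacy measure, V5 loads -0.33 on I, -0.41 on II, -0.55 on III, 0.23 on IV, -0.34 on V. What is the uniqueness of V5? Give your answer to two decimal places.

h² = (-0.33)² + (-0.41)² + (-0.55)² + 0.23² + (-0.34)² = 0.1089 + 0.1681 + 0.3025 + 0.0529 + 0.1156 = 0.7480
Uniqueness u² = 1 − h² = 1 − 0.7480 = 0.2520

0.25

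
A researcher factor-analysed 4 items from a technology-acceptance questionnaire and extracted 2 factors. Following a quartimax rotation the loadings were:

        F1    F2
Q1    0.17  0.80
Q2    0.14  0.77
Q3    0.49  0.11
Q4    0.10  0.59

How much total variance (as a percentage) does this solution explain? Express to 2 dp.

Communalities: 0.6689, 0.6125, 0.2522, 0.3581; Σh² = 1.8917.
Total variance with 4 standardized items is 4, so the solution explains 1.8917/4 = 0.4729 = 47.29%.

47.29%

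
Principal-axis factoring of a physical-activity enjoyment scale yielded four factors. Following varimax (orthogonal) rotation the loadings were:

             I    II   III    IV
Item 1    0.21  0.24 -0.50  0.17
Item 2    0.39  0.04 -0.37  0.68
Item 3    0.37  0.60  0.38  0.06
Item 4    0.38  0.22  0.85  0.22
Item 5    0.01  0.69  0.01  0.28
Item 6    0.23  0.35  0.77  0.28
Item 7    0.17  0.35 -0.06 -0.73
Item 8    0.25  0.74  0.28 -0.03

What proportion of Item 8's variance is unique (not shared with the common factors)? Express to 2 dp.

0.31

h² = 0.25² + 0.74² + 0.28² + (-0.03)² = 0.0625 + 0.5476 + 0.0784 + 0.0009 = 0.6894
Uniqueness u² = 1 − h² = 1 − 0.6894 = 0.3106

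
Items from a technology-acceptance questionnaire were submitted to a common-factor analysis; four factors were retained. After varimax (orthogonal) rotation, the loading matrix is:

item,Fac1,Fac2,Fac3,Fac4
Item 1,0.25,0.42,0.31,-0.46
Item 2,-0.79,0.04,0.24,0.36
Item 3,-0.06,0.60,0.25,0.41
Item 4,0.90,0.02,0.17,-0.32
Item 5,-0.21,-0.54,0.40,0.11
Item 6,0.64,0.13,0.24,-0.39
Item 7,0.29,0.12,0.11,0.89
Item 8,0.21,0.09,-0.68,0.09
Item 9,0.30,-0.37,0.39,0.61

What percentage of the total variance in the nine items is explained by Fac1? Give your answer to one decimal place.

24.1%

SS loadings for Fac1 = 0.25² + (-0.79)² + (-0.06)² + 0.90² + (-0.21)² + 0.64² + 0.29² + 0.21² + 0.30² = 2.1721
With 9 standardized items, total variance = 9. Proportion = 2.1721/9 = 0.2413 → 24.13%.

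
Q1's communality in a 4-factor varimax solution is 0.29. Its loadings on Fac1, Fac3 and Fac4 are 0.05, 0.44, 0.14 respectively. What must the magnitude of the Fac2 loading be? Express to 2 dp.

Under orthogonal rotation h² = Σλ², so λ_Fac2² = h² − (0.2157) = 0.29 − 0.2157 = 0.0743.
|λ| = √0.0743 = 0.2726.

0.27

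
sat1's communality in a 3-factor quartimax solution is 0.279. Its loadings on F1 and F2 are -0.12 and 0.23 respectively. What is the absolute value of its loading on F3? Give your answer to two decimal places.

0.46

Under orthogonal rotation h² = Σλ², so λ_F3² = h² − (0.0673) = 0.279 − 0.0673 = 0.2117.
|λ| = √0.2117 = 0.4601.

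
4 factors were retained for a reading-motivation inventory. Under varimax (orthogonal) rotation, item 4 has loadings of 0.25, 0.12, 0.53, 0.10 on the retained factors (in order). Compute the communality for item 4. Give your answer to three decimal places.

0.368

h² = 0.25² + 0.12² + 0.53² + 0.10² = 0.0625 + 0.0144 + 0.2809 + 0.0100 = 0.3678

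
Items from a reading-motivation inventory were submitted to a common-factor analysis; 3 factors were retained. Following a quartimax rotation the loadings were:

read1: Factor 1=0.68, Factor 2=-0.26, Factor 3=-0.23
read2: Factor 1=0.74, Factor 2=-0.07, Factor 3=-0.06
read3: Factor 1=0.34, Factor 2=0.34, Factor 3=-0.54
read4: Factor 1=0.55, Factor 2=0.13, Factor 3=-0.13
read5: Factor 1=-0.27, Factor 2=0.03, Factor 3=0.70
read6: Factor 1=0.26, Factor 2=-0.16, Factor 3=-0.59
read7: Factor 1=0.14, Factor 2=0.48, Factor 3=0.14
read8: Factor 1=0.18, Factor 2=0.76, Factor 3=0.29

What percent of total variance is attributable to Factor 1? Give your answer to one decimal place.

20.3%

SS loadings for Factor 1 = 0.68² + 0.74² + 0.34² + 0.55² + (-0.27)² + 0.26² + 0.14² + 0.18² = 1.6206
With 8 standardized items, total variance = 8. Proportion = 1.6206/8 = 0.2026 → 20.26%.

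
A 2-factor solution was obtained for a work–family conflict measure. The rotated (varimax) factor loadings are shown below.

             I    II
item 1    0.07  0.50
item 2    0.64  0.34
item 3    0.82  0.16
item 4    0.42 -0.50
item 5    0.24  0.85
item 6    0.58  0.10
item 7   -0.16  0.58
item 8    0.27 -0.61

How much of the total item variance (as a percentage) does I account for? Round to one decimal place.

21.9%

SS loadings for I = 0.07² + 0.64² + 0.82² + 0.42² + 0.24² + 0.58² + (-0.16)² + 0.27² = 1.7558
With 8 standardized items, total variance = 8. Proportion = 1.7558/8 = 0.2195 → 21.95%.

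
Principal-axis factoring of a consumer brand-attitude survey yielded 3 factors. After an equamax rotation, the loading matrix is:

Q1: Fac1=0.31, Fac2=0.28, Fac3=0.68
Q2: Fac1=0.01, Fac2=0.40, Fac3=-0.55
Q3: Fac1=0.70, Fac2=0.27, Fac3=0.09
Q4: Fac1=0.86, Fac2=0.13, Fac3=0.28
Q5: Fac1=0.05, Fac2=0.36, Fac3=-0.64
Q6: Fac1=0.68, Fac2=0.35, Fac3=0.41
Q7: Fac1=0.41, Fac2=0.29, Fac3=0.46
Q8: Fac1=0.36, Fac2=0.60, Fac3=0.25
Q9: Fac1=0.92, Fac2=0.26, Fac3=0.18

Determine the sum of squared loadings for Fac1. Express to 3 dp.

SS loadings for Fac1 = 0.31² + 0.01² + 0.70² + 0.86² + 0.05² + 0.68² + 0.41² + 0.36² + 0.92² = 0.0961 + 0.0001 + 0.4900 + 0.7396 + 0.0025 + 0.4624 + 0.1681 + 0.1296 + 0.8464 = 2.9348

2.935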